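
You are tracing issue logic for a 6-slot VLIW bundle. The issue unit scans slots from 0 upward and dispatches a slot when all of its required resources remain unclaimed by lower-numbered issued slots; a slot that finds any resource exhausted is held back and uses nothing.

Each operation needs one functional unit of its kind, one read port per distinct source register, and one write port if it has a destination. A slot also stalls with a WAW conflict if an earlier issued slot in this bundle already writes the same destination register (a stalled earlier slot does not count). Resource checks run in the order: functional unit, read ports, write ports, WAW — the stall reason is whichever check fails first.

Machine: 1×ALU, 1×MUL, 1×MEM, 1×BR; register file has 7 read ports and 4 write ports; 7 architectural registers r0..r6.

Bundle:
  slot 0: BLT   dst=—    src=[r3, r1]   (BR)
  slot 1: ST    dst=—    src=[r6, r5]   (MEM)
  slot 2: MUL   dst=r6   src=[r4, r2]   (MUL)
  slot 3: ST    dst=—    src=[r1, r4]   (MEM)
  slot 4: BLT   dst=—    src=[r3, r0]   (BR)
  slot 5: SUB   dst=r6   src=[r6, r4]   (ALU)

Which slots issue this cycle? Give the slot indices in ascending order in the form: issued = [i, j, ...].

issued = [0, 1, 2]

slot 0 (BR): ISSUE — free A1,Mu1,Ld1,B0 rp5 wp4
slot 1 (MEM): ISSUE — free A1,Mu1,Ld0,B0 rp3 wp4
slot 2 (MUL): ISSUE — free A1,Mu0,Ld0,B0 rp1 wp3
slot 3 (MEM): stall FU — free A1,Mu0,Ld0,B0 rp1 wp3
slot 4 (BR): stall FU — free A1,Mu0,Ld0,B0 rp1 wp3
slot 5 (ALU): stall RD_PORT — free A1,Mu0,Ld0,B0 rp1 wp3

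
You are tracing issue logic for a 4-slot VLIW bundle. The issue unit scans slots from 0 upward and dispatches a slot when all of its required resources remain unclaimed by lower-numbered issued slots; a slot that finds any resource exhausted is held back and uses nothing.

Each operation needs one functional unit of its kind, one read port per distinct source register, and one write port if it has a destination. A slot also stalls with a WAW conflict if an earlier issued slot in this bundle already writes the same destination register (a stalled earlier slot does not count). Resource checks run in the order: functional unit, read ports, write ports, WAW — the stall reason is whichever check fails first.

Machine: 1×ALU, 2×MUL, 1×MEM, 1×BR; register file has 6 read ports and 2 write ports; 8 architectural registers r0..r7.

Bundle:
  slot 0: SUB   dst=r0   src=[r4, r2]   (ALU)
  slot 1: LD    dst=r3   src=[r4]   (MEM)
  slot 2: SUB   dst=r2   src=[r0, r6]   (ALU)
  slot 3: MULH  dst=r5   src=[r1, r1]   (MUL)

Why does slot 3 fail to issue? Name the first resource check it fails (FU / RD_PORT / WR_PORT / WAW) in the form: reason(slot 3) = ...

  0. ALU→r0 ⇒ go  {0A/2Mu/1Ld/1B | 4r 1w}
  1. MEM→r3 ⇒ go  {0A/2Mu/0Ld/1B | 3r 0w}
  2. ALU→r2 ⇒ no(FU)  {0A/2Mu/0Ld/1B | 3r 0w}
  3. MUL→r5 ⇒ no(WR_PORT)  {0A/2Mu/0Ld/1B | 3r 0w}

reason(slot 3) = WR_PORT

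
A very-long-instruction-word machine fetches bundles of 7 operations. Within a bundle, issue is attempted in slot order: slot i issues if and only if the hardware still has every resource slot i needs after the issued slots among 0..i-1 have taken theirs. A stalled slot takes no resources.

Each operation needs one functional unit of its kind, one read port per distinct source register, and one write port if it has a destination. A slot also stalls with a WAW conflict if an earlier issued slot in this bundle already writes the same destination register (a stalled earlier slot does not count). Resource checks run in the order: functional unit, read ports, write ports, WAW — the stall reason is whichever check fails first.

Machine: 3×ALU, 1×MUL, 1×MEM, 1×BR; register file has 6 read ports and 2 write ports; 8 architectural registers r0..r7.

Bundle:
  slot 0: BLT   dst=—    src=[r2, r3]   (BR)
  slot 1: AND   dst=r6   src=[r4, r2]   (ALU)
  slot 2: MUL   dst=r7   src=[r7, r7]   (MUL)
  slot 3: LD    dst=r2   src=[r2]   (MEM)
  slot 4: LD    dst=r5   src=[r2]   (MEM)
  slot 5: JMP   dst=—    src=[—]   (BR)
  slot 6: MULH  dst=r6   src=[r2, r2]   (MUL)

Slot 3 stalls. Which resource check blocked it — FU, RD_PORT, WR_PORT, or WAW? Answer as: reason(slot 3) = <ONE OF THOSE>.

  0. BR ⇒ go  {3A/1Mu/1Ld/0B | 4r 2w}
  1. ALU→r6 ⇒ go  {2A/1Mu/1Ld/0B | 2r 1w}
  2. MUL→r7 ⇒ go  {2A/0Mu/1Ld/0B | 1r 0w}
  3. MEM→r2 ⇒ no(WR_PORT)  {2A/0Mu/1Ld/0B | 1r 0w}
  4. MEM→r5 ⇒ no(WR_PORT)  {2A/0Mu/1Ld/0B | 1r 0w}
  5. BR ⇒ no(FU)  {2A/0Mu/1Ld/0B | 1r 0w}
  6. MUL→r6 ⇒ no(FU)  {2A/0Mu/1Ld/0B | 1r 0w}

reason(slot 3) = WR_PORT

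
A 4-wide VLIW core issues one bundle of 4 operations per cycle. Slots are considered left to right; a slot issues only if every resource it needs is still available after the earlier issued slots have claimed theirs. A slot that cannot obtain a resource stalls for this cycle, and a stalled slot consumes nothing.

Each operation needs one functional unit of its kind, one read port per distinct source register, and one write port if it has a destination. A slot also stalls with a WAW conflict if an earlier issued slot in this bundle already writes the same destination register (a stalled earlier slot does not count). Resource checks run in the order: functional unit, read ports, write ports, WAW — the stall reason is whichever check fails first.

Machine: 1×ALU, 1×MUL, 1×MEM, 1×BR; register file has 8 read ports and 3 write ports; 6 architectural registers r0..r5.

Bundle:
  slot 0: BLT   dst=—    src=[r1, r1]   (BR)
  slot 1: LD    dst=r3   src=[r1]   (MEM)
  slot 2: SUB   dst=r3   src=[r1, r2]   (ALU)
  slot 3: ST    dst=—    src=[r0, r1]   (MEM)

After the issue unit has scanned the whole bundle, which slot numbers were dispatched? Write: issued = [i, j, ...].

slot 0 (BR): ISSUE — free A1,Mu1,Ld1,B0 rp7 wp3
slot 1 (MEM): ISSUE — free A1,Mu1,Ld0,B0 rp6 wp2
slot 2 (ALU): stall WAW — free A1,Mu1,Ld0,B0 rp6 wp2
slot 3 (MEM): stall FU — free A1,Mu1,Ld0,B0 rp6 wp2

issued = [0, 1]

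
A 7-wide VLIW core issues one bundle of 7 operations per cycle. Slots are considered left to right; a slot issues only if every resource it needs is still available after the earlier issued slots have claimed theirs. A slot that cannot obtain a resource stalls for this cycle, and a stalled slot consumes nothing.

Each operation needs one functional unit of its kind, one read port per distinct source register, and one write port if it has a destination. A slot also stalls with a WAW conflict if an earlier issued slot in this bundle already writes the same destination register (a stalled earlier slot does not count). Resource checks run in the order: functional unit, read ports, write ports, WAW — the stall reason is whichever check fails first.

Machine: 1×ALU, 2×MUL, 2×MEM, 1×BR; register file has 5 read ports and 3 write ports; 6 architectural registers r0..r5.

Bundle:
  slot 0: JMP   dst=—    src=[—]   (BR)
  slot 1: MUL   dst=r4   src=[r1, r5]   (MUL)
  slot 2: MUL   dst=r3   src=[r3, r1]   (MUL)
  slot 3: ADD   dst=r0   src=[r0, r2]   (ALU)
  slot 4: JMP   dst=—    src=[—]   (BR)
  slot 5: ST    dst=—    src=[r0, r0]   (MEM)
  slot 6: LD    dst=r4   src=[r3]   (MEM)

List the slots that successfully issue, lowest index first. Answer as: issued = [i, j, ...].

[0] BR needs rd=0 wr=0: ok; after: ALU=1 MUL=2 MEM=2 BR=0, R=5, W=3
[1] MUL needs rd=2 wr=1: ok; after: ALU=1 MUL=1 MEM=2 BR=0, R=3, W=2
[2] MUL needs rd=2 wr=1: ok; after: ALU=1 MUL=0 MEM=2 BR=0, R=1, W=1
[3] ALU needs rd=2 wr=1: RD_PORT; after: ALU=1 MUL=0 MEM=2 BR=0, R=1, W=1
[4] BR needs rd=0 wr=0: FU; after: ALU=1 MUL=0 MEM=2 BR=0, R=1, W=1
[5] MEM needs rd=1 wr=0: ok; after: ALU=1 MUL=0 MEM=1 BR=0, R=0, W=1
[6] MEM needs rd=1 wr=1: RD_PORT; after: ALU=1 MUL=0 MEM=1 BR=0, R=0, W=1

issued = [0, 1, 2, 5]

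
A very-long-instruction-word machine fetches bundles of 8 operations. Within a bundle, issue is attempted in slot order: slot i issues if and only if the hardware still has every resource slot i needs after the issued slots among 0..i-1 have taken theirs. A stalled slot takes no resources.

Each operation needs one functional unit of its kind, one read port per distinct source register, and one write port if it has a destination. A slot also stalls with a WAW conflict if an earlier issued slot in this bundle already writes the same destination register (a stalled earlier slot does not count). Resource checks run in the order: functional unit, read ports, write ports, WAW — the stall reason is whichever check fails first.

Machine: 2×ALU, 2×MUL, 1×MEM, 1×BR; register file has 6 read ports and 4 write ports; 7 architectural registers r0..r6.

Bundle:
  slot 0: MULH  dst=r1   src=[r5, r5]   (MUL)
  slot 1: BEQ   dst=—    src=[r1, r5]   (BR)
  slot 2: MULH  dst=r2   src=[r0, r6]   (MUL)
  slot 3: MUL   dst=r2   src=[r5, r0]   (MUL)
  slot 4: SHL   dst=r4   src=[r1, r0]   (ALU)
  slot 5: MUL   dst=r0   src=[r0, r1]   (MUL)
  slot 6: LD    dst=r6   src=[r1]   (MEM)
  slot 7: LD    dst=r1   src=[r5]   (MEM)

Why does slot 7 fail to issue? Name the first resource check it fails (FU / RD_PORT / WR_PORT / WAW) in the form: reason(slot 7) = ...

reason(slot 7) = FU

(0) want 1×MUL +1rd +1wr — yes → AL2|MU1|ME1|BR1|rd5|wr3
(1) want 1×BR +2rd +0wr — yes → AL2|MU1|ME1|BR0|rd3|wr3
(2) want 1×MUL +2rd +1wr — yes → AL2|MU0|ME1|BR0|rd1|wr2
(3) want 1×MUL +2rd +1wr — FU → AL2|MU0|ME1|BR0|rd1|wr2
(4) want 1×ALU +2rd +1wr — RD_PORT → AL2|MU0|ME1|BR0|rd1|wr2
(5) want 1×MUL +2rd +1wr — FU → AL2|MU0|ME1|BR0|rd1|wr2
(6) want 1×MEM +1rd +1wr — yes → AL2|MU0|ME0|BR0|rd0|wr1
(7) want 1×MEM +1rd +1wr — FU → AL2|MU0|ME0|BR0|rd0|wr1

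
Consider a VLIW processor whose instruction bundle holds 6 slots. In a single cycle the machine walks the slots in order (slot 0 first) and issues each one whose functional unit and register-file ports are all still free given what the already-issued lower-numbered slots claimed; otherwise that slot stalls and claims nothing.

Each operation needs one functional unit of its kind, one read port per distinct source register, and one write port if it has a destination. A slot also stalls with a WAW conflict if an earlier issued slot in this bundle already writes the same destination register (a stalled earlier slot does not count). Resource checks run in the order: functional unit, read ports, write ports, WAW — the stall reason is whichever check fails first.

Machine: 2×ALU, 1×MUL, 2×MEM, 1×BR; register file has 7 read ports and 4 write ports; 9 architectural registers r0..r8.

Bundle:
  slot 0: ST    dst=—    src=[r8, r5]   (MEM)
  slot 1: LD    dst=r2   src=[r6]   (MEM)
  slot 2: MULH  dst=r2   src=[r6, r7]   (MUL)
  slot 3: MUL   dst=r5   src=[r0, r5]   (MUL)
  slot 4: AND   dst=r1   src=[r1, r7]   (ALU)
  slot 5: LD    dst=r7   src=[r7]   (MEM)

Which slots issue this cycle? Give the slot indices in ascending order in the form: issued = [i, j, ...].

[0] MEM needs rd=2 wr=0: ok; after: ALU=2 MUL=1 MEM=1 BR=1, R=5, W=4
[1] MEM needs rd=1 wr=1: ok; after: ALU=2 MUL=1 MEM=0 BR=1, R=4, W=3
[2] MUL needs rd=2 wr=1: WAW; after: ALU=2 MUL=1 MEM=0 BR=1, R=4, W=3
[3] MUL needs rd=2 wr=1: ok; after: ALU=2 MUL=0 MEM=0 BR=1, R=2, W=2
[4] ALU needs rd=2 wr=1: ok; after: ALU=1 MUL=0 MEM=0 BR=1, R=0, W=1
[5] MEM needs rd=1 wr=1: FU; after: ALU=1 MUL=0 MEM=0 BR=1, R=0, W=1

issued = [0, 1, 3, 4]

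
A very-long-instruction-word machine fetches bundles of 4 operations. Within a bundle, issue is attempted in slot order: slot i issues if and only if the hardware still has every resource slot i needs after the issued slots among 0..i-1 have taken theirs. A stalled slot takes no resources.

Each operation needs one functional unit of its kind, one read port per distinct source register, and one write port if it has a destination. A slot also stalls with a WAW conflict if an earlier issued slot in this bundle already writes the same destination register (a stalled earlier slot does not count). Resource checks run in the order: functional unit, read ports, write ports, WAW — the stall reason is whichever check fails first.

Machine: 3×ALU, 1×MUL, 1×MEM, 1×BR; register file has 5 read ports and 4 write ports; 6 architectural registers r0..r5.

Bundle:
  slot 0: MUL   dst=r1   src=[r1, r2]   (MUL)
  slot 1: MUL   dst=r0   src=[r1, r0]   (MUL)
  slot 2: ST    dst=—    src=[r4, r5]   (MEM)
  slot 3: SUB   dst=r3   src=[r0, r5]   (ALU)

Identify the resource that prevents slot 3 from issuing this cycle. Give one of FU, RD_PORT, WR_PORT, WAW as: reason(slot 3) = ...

reason(slot 3) = RD_PORT

[0] MUL needs rd=2 wr=1: ok; after: ALU=3 MUL=0 MEM=1 BR=1, R=3, W=3
[1] MUL needs rd=2 wr=1: FU; after: ALU=3 MUL=0 MEM=1 BR=1, R=3, W=3
[2] MEM needs rd=2 wr=0: ok; after: ALU=3 MUL=0 MEM=0 BR=1, R=1, W=3
[3] ALU needs rd=2 wr=1: RD_PORT; after: ALU=3 MUL=0 MEM=0 BR=1, R=1, W=3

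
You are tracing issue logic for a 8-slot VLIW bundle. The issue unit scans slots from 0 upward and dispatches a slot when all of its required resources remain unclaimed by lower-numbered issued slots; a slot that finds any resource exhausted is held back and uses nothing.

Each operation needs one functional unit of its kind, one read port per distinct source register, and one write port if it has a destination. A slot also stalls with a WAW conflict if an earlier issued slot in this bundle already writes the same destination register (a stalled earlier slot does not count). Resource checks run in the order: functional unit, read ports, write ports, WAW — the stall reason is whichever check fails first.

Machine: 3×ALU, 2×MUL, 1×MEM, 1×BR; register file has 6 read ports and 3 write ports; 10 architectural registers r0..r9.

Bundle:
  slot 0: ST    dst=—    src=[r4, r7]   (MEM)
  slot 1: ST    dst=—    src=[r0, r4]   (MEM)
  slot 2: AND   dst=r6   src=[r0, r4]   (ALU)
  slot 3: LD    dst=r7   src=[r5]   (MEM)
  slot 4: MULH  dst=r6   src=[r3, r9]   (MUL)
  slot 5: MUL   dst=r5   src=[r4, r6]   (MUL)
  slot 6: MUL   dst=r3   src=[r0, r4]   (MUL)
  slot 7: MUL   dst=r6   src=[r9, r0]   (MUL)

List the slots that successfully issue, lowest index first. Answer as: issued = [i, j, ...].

(0) want 1×MEM +2rd +0wr — yes → AL3|MU2|ME0|BR1|rd4|wr3
(1) want 1×MEM +2rd +0wr — FU → AL3|MU2|ME0|BR1|rd4|wr3
(2) want 1×ALU +2rd +1wr — yes → AL2|MU2|ME0|BR1|rd2|wr2
(3) want 1×MEM +1rd +1wr — FU → AL2|MU2|ME0|BR1|rd2|wr2
(4) want 1×MUL +2rd +1wr — WAW → AL2|MU2|ME0|BR1|rd2|wr2
(5) want 1×MUL +2rd +1wr — yes → AL2|MU1|ME0|BR1|rd0|wr1
(6) want 1×MUL +2rd +1wr — RD_PORT → AL2|MU1|ME0|BR1|rd0|wr1
(7) want 1×MUL +2rd +1wr — RD_PORT → AL2|MU1|ME0|BR1|rd0|wr1

issued = [0, 2, 5]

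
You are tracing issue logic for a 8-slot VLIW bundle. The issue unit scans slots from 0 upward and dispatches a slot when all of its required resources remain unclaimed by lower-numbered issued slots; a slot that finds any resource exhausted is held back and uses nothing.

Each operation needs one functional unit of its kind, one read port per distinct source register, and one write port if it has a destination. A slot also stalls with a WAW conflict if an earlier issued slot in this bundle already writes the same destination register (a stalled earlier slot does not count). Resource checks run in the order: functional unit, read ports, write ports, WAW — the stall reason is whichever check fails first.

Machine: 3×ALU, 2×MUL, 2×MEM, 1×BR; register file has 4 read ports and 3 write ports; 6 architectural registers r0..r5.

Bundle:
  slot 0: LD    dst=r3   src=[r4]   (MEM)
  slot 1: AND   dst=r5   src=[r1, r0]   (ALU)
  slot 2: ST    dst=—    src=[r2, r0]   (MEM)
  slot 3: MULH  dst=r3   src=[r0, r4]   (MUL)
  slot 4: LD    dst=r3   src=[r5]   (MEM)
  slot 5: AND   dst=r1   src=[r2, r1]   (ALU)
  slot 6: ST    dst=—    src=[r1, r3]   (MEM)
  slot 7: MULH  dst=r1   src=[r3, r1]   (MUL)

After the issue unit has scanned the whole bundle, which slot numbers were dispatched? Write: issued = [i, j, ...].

#0 MEM src=r4 dispatched  <A:3 Mu:2 Ld:1 B:1 rd:3 wr:2>
#1 ALU src=r1,r0 dispatched  <A:2 Mu:2 Ld:1 B:1 rd:1 wr:1>
#2 MEM src=r2,r0 held:RD_PORT  <A:2 Mu:2 Ld:1 B:1 rd:1 wr:1>
#3 MUL src=r0,r4 held:RD_PORT  <A:2 Mu:2 Ld:1 B:1 rd:1 wr:1>
#4 MEM src=r5 held:WAW  <A:2 Mu:2 Ld:1 B:1 rd:1 wr:1>
#5 ALU src=r2,r1 held:RD_PORT  <A:2 Mu:2 Ld:1 B:1 rd:1 wr:1>
#6 MEM src=r1,r3 held:RD_PORT  <A:2 Mu:2 Ld:1 B:1 rd:1 wr:1>
#7 MUL src=r3,r1 held:RD_PORT  <A:2 Mu:2 Ld:1 B:1 rd:1 wr:1>

issued = [0, 1]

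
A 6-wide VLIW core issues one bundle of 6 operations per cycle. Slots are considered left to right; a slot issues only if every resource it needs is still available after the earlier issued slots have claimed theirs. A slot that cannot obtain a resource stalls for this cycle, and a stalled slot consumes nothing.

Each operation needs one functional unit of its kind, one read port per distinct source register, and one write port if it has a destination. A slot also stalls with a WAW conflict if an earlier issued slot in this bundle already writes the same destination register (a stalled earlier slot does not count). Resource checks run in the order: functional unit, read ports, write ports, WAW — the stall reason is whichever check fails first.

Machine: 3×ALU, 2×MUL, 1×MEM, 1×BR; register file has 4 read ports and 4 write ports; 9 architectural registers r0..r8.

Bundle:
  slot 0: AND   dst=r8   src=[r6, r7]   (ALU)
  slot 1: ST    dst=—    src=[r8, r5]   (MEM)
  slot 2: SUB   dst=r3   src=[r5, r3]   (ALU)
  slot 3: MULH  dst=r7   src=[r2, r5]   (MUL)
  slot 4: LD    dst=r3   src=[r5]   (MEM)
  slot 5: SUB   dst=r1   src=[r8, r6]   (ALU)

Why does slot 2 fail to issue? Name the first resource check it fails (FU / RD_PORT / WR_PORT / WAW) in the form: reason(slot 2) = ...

reason(slot 2) = RD_PORT

#0 ALU src=r6,r7 dispatched  <A:2 Mu:2 Ld:1 B:1 rd:2 wr:3>
#1 MEM src=r8,r5 dispatched  <A:2 Mu:2 Ld:0 B:1 rd:0 wr:3>
#2 ALU src=r5,r3 held:RD_PORT  <A:2 Mu:2 Ld:0 B:1 rd:0 wr:3>
#3 MUL src=r2,r5 held:RD_PORT  <A:2 Mu:2 Ld:0 B:1 rd:0 wr:3>
#4 MEM src=r5 held:FU  <A:2 Mu:2 Ld:0 B:1 rd:0 wr:3>
#5 ALU src=r8,r6 held:RD_PORT  <A:2 Mu:2 Ld:0 B:1 rd:0 wr:3>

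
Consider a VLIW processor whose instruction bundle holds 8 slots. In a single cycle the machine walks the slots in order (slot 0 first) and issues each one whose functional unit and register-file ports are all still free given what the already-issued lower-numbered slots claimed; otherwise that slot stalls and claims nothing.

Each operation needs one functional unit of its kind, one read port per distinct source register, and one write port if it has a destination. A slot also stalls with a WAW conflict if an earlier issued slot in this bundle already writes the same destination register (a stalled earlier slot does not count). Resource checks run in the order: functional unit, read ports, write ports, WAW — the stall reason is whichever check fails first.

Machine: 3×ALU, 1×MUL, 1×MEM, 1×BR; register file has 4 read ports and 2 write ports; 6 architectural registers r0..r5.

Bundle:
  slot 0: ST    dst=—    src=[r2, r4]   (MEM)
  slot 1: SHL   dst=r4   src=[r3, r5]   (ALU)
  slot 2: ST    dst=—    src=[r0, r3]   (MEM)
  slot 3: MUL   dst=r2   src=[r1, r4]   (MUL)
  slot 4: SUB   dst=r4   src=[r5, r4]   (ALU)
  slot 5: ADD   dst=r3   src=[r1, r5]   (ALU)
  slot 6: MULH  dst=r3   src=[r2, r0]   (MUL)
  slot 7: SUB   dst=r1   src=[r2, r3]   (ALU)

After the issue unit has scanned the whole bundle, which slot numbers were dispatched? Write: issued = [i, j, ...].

[0] MEM needs rd=2 wr=0: ok; after: ALU=3 MUL=1 MEM=0 BR=1, R=2, W=2
[1] ALU needs rd=2 wr=1: ok; after: ALU=2 MUL=1 MEM=0 BR=1, R=0, W=1
[2] MEM needs rd=2 wr=0: FU; after: ALU=2 MUL=1 MEM=0 BR=1, R=0, W=1
[3] MUL needs rd=2 wr=1: RD_PORT; after: ALU=2 MUL=1 MEM=0 BR=1, R=0, W=1
[4] ALU needs rd=2 wr=1: RD_PORT; after: ALU=2 MUL=1 MEM=0 BR=1, R=0, W=1
[5] ALU needs rd=2 wr=1: RD_PORT; after: ALU=2 MUL=1 MEM=0 BR=1, R=0, W=1
[6] MUL needs rd=2 wr=1: RD_PORT; after: ALU=2 MUL=1 MEM=0 BR=1, R=0, W=1
[7] ALU needs rd=2 wr=1: RD_PORT; after: ALU=2 MUL=1 MEM=0 BR=1, R=0, W=1

issued = [0, 1]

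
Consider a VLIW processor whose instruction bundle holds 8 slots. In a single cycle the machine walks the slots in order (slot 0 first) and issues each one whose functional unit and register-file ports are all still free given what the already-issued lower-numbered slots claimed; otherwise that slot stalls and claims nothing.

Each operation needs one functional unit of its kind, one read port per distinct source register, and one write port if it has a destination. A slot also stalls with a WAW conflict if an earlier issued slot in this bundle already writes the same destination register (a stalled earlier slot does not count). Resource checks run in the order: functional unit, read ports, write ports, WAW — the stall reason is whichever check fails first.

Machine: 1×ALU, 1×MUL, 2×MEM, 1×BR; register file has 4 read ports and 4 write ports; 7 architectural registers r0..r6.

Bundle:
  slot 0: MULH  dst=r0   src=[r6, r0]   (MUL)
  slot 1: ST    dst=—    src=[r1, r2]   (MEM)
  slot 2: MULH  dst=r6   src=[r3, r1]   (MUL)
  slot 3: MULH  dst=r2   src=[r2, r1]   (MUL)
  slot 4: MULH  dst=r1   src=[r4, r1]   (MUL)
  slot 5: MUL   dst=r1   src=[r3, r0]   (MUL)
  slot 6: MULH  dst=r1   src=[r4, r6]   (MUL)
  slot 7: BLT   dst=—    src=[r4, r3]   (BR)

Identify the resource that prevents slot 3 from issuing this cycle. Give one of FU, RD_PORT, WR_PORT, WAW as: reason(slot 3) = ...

  0. MUL→r0 ⇒ go  {1A/0Mu/2Ld/1B | 2r 3w}
  1. MEM ⇒ go  {1A/0Mu/1Ld/1B | 0r 3w}
  2. MUL→r6 ⇒ no(FU)  {1A/0Mu/1Ld/1B | 0r 3w}
  3. MUL→r2 ⇒ no(FU)  {1A/0Mu/1Ld/1B | 0r 3w}
  4. MUL→r1 ⇒ no(FU)  {1A/0Mu/1Ld/1B | 0r 3w}
  5. MUL→r1 ⇒ no(FU)  {1A/0Mu/1Ld/1B | 0r 3w}
  6. MUL→r1 ⇒ no(FU)  {1A/0Mu/1Ld/1B | 0r 3w}
  7. BR ⇒ no(RD_PORT)  {1A/0Mu/1Ld/1B | 0r 3w}

reason(slot 3) = FU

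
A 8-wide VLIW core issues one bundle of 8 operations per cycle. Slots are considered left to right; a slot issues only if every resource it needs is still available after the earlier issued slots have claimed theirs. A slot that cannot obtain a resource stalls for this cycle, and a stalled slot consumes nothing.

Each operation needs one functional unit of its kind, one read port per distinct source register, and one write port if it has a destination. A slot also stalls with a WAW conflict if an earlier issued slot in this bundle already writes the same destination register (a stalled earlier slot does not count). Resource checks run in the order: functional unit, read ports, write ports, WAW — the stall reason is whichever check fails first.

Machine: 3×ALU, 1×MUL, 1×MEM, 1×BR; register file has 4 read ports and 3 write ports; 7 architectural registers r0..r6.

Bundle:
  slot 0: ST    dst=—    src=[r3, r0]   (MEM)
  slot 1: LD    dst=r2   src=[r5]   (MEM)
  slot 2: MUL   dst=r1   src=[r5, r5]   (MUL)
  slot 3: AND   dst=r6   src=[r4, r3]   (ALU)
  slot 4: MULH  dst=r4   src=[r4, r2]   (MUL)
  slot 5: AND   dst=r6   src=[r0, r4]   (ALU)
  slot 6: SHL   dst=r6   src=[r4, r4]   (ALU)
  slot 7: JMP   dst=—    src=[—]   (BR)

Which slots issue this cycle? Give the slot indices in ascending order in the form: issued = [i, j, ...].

  0. MEM ⇒ go  {3A/1Mu/0Ld/1B | 2r 3w}
  1. MEM→r2 ⇒ no(FU)  {3A/1Mu/0Ld/1B | 2r 3w}
  2. MUL→r1 ⇒ go  {3A/0Mu/0Ld/1B | 1r 2w}
  3. ALU→r6 ⇒ no(RD_PORT)  {3A/0Mu/0Ld/1B | 1r 2w}
  4. MUL→r4 ⇒ no(FU)  {3A/0Mu/0Ld/1B | 1r 2w}
  5. ALU→r6 ⇒ no(RD_PORT)  {3A/0Mu/0Ld/1B | 1r 2w}
  6. ALU→r6 ⇒ go  {2A/0Mu/0Ld/1B | 0r 1w}
  7. BR ⇒ go  {2A/0Mu/0Ld/0B | 0r 1w}

issued = [0, 2, 6, 7]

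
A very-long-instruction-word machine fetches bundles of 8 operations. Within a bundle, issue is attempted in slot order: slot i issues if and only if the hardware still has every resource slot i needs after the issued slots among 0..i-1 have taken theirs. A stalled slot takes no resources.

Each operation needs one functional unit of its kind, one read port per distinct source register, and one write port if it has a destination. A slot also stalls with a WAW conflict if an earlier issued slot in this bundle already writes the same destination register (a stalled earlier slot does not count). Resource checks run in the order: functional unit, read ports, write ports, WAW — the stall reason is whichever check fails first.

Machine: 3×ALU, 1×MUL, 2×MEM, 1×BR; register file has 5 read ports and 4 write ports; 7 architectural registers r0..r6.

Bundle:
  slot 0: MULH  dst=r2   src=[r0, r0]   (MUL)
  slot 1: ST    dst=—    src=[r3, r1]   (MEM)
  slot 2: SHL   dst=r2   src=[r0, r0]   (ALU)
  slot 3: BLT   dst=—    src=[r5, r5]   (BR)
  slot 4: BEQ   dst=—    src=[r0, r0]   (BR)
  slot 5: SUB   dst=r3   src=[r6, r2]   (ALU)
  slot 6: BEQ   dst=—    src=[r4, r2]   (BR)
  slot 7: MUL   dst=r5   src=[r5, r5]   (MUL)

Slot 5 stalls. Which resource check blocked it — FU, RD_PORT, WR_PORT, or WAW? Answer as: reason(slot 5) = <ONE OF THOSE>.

slot 0 (MUL): ISSUE — free A3,Mu0,Ld2,B1 rp4 wp3
slot 1 (MEM): ISSUE — free A3,Mu0,Ld1,B1 rp2 wp3
slot 2 (ALU): stall WAW — free A3,Mu0,Ld1,B1 rp2 wp3
slot 3 (BR): ISSUE — free A3,Mu0,Ld1,B0 rp1 wp3
slot 4 (BR): stall FU — free A3,Mu0,Ld1,B0 rp1 wp3
slot 5 (ALU): stall RD_PORT — free A3,Mu0,Ld1,B0 rp1 wp3
slot 6 (BR): stall FU — free A3,Mu0,Ld1,B0 rp1 wp3
slot 7 (MUL): stall FU — free A3,Mu0,Ld1,B0 rp1 wp3

reason(slot 5) = RD_PORT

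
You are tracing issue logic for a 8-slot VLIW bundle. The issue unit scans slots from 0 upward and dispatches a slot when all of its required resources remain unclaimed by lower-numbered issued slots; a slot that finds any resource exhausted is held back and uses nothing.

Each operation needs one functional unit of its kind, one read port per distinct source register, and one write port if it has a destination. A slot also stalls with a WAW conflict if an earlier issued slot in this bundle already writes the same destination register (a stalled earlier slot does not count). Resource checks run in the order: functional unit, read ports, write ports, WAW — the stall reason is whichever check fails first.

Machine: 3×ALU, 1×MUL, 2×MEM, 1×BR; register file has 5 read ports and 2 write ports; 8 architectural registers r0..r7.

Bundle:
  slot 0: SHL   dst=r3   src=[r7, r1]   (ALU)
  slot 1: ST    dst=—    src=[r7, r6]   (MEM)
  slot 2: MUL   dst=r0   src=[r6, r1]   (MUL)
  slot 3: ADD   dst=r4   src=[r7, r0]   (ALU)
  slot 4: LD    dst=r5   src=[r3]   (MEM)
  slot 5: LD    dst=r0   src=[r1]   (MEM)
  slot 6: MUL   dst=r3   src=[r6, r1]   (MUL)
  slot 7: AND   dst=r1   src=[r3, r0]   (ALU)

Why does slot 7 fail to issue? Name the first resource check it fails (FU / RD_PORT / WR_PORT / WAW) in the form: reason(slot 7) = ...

  0. ALU→r3 ⇒ go  {2A/1Mu/2Ld/1B | 3r 1w}
  1. MEM ⇒ go  {2A/1Mu/1Ld/1B | 1r 1w}
  2. MUL→r0 ⇒ no(RD_PORT)  {2A/1Mu/1Ld/1B | 1r 1w}
  3. ALU→r4 ⇒ no(RD_PORT)  {2A/1Mu/1Ld/1B | 1r 1w}
  4. MEM→r5 ⇒ go  {2A/1Mu/0Ld/1B | 0r 0w}
  5. MEM→r0 ⇒ no(FU)  {2A/1Mu/0Ld/1B | 0r 0w}
  6. MUL→r3 ⇒ no(RD_PORT)  {2A/1Mu/0Ld/1B | 0r 0w}
  7. ALU→r1 ⇒ no(RD_PORT)  {2A/1Mu/0Ld/1B | 0r 0w}

reason(slot 7) = RD_PORT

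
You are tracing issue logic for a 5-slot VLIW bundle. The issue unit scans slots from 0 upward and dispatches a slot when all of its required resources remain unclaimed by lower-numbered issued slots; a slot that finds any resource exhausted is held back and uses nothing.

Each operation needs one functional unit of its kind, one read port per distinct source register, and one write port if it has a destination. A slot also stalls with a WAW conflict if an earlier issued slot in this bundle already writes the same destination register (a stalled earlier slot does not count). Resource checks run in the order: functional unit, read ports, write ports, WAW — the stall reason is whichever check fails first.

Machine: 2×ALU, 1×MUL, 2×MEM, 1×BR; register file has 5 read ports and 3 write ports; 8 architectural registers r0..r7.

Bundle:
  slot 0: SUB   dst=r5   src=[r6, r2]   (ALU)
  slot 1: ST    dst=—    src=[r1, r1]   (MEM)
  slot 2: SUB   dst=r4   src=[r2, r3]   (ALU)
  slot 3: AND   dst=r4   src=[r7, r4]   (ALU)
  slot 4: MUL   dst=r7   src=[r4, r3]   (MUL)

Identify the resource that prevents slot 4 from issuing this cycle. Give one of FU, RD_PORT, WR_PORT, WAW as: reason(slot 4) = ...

  0. ALU→r5 ⇒ go  {1A/1Mu/2Ld/1B | 3r 2w}
  1. MEM ⇒ go  {1A/1Mu/1Ld/1B | 2r 2w}
  2. ALU→r4 ⇒ go  {0A/1Mu/1Ld/1B | 0r 1w}
  3. ALU→r4 ⇒ no(FU)  {0A/1Mu/1Ld/1B | 0r 1w}
  4. MUL→r7 ⇒ no(RD_PORT)  {0A/1Mu/1Ld/1B | 0r 1w}

reason(slot 4) = RD_PORT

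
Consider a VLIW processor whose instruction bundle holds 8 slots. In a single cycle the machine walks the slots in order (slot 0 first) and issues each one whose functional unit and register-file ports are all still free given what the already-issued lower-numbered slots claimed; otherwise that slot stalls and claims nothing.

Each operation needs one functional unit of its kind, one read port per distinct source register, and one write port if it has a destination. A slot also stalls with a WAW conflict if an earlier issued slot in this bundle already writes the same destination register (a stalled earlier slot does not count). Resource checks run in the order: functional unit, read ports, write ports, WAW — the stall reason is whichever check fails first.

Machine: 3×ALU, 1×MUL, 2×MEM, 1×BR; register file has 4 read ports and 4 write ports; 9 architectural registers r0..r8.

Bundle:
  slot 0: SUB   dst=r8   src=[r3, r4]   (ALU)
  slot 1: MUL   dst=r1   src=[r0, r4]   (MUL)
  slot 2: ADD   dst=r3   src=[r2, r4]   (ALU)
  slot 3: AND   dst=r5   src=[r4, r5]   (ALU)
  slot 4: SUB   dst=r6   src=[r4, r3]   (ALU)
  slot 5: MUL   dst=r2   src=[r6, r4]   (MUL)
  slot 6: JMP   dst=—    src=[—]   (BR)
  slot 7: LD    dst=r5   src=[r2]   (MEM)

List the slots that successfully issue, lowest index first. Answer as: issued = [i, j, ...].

  0. ALU→r8 ⇒ go  {2A/1Mu/2Ld/1B | 2r 3w}
  1. MUL→r1 ⇒ go  {2A/0Mu/2Ld/1B | 0r 2w}
  2. ALU→r3 ⇒ no(RD_PORT)  {2A/0Mu/2Ld/1B | 0r 2w}
  3. ALU→r5 ⇒ no(RD_PORT)  {2A/0Mu/2Ld/1B | 0r 2w}
  4. ALU→r6 ⇒ no(RD_PORT)  {2A/0Mu/2Ld/1B | 0r 2w}
  5. MUL→r2 ⇒ no(FU)  {2A/0Mu/2Ld/1B | 0r 2w}
  6. BR ⇒ go  {2A/0Mu/2Ld/0B | 0r 2w}
  7. MEM→r5 ⇒ no(RD_PORT)  {2A/0Mu/2Ld/0B | 0r 2w}

issued = [0, 1, 6]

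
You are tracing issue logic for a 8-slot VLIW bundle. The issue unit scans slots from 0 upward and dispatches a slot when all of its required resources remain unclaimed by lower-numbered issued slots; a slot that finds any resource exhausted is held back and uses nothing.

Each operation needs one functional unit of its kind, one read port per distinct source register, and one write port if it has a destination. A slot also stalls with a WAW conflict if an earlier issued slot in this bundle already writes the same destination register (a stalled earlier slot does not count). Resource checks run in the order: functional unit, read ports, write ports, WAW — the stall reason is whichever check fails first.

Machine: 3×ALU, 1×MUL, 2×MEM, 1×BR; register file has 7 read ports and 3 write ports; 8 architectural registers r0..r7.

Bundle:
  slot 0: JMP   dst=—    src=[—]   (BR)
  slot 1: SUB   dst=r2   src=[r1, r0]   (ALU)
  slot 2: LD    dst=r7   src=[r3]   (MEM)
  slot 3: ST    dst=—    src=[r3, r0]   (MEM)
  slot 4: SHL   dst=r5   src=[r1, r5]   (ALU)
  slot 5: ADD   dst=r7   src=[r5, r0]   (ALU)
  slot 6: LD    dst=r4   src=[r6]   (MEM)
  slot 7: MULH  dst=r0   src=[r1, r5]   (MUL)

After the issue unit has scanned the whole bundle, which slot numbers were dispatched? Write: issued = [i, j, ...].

issued = [0, 1, 2, 3, 4]

(0) want 1×BR +0rd +0wr — yes → AL3|MU1|ME2|BR0|rd7|wr3
(1) want 1×ALU +2rd +1wr — yes → AL2|MU1|ME2|BR0|rd5|wr2
(2) want 1×MEM +1rd +1wr — yes → AL2|MU1|ME1|BR0|rd4|wr1
(3) want 1×MEM +2rd +0wr — yes → AL2|MU1|ME0|BR0|rd2|wr1
(4) want 1×ALU +2rd +1wr — yes → AL1|MU1|ME0|BR0|rd0|wr0
(5) want 1×ALU +2rd +1wr — RD_PORT → AL1|MU1|ME0|BR0|rd0|wr0
(6) want 1×MEM +1rd +1wr — FU → AL1|MU1|ME0|BR0|rd0|wr0
(7) want 1×MUL +2rd +1wr — RD_PORT → AL1|MU1|ME0|BR0|rd0|wr0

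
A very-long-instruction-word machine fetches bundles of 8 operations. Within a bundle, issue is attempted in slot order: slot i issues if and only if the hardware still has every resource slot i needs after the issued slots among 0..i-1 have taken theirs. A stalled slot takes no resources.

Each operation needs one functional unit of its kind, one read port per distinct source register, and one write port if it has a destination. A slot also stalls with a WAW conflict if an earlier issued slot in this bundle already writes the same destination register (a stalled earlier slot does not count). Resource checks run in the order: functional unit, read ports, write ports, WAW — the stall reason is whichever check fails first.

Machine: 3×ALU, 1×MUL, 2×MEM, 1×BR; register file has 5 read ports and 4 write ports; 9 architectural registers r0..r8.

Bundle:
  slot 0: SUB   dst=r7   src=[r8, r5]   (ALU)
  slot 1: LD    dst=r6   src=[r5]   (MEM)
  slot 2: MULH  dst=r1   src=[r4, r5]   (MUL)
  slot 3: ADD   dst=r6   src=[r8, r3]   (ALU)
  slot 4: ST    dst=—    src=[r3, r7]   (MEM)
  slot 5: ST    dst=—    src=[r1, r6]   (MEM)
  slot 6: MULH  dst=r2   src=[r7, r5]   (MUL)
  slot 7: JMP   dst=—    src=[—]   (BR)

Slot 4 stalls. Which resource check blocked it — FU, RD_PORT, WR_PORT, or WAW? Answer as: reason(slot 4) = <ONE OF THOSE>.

reason(slot 4) = RD_PORT

[0] ALU needs rd=2 wr=1: ok; after: ALU=2 MUL=1 MEM=2 BR=1, R=3, W=3
[1] MEM needs rd=1 wr=1: ok; after: ALU=2 MUL=1 MEM=1 BR=1, R=2, W=2
[2] MUL needs rd=2 wr=1: ok; after: ALU=2 MUL=0 MEM=1 BR=1, R=0, W=1
[3] ALU needs rd=2 wr=1: RD_PORT; after: ALU=2 MUL=0 MEM=1 BR=1, R=0, W=1
[4] MEM needs rd=2 wr=0: RD_PORT; after: ALU=2 MUL=0 MEM=1 BR=1, R=0, W=1
[5] MEM needs rd=2 wr=0: RD_PORT; after: ALU=2 MUL=0 MEM=1 BR=1, R=0, W=1
[6] MUL needs rd=2 wr=1: FU; after: ALU=2 MUL=0 MEM=1 BR=1, R=0, W=1
[7] BR needs rd=0 wr=0: ok; after: ALU=2 MUL=0 MEM=1 BR=0, R=0, W=1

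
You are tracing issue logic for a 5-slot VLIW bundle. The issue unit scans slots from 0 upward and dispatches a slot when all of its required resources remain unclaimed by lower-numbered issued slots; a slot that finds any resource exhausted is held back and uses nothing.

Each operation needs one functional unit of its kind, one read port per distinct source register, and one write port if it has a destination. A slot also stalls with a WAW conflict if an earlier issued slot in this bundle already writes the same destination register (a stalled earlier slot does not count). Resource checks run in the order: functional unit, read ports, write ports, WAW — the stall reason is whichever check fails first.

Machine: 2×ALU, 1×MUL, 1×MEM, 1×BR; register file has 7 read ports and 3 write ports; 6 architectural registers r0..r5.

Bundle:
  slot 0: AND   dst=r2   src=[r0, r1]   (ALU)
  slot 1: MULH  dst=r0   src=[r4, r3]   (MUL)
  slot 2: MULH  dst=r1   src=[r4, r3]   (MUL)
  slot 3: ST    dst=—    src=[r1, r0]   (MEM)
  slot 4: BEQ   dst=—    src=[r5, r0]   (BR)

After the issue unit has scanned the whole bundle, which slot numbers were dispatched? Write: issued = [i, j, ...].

issued = [0, 1, 3]

  0. ALU→r2 ⇒ go  {1A/1Mu/1Ld/1B | 5r 2w}
  1. MUL→r0 ⇒ go  {1A/0Mu/1Ld/1B | 3r 1w}
  2. MUL→r1 ⇒ no(FU)  {1A/0Mu/1Ld/1B | 3r 1w}
  3. MEM ⇒ go  {1A/0Mu/0Ld/1B | 1r 1w}
  4. BR ⇒ no(RD_PORT)  {1A/0Mu/0Ld/1B | 1r 1w}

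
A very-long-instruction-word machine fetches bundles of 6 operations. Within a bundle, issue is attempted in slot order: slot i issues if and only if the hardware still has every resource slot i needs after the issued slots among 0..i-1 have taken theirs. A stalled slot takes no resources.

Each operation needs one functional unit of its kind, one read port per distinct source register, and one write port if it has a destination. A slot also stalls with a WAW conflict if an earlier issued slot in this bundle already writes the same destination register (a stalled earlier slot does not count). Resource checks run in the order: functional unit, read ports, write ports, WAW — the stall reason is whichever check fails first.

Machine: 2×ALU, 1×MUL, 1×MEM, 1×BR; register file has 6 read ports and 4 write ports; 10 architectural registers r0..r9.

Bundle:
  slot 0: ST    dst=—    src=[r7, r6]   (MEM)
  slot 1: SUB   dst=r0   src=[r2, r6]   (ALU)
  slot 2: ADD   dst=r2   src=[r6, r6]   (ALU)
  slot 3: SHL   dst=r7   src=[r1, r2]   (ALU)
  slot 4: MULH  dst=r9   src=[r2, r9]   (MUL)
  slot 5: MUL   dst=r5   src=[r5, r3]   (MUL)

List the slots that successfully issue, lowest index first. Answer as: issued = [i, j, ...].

#0 MEM src=r7,r6 dispatched  <A:2 Mu:1 Ld:0 B:1 rd:4 wr:4>
#1 ALU src=r2,r6 dispatched  <A:1 Mu:1 Ld:0 B:1 rd:2 wr:3>
#2 ALU src=r6,r6 dispatched  <A:0 Mu:1 Ld:0 B:1 rd:1 wr:2>
#3 ALU src=r1,r2 held:FU  <A:0 Mu:1 Ld:0 B:1 rd:1 wr:2>
#4 MUL src=r2,r9 held:RD_PORT  <A:0 Mu:1 Ld:0 B:1 rd:1 wr:2>
#5 MUL src=r5,r3 held:RD_PORT  <A:0 Mu:1 Ld:0 B:1 rd:1 wr:2>

issued = [0, 1, 2]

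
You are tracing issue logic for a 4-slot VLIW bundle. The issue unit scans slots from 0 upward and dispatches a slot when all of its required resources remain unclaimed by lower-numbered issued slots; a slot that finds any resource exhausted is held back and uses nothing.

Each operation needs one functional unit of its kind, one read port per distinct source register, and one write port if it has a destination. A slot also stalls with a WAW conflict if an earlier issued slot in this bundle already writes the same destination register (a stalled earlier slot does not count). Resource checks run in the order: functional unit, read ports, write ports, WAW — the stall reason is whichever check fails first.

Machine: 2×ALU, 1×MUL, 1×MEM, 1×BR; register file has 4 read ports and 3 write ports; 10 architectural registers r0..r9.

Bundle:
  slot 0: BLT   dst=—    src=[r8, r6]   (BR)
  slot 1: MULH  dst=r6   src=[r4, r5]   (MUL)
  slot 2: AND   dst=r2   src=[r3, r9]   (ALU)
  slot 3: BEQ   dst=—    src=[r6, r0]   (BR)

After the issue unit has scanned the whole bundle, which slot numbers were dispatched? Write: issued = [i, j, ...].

issued = [0, 1]

(0) want 1×BR +2rd +0wr — yes → AL2|MU1|ME1|BR0|rd2|wr3
(1) want 1×MUL +2rd +1wr — yes → AL2|MU0|ME1|BR0|rd0|wr2
(2) want 1×ALU +2rd +1wr — RD_PORT → AL2|MU0|ME1|BR0|rd0|wr2
(3) want 1×BR +2rd +0wr — FU → AL2|MU0|ME1|BR0|rd0|wr2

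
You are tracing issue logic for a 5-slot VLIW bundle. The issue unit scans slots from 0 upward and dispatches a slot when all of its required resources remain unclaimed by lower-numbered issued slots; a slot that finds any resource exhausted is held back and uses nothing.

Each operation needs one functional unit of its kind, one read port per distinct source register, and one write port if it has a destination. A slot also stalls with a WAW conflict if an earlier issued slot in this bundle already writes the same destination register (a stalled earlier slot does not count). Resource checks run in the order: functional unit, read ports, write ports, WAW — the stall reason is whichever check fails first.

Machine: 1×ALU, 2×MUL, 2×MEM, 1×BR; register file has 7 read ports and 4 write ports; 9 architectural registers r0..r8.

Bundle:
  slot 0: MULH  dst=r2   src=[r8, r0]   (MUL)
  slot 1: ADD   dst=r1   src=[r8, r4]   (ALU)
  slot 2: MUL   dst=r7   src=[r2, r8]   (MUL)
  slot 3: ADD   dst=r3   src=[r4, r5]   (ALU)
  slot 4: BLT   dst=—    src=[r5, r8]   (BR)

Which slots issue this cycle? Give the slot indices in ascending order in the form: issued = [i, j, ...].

issued = [0, 1, 2]

  0. MUL→r2 ⇒ go  {1A/1Mu/2Ld/1B | 5r 3w}
  1. ALU→r1 ⇒ go  {0A/1Mu/2Ld/1B | 3r 2w}
  2. MUL→r7 ⇒ go  {0A/0Mu/2Ld/1B | 1r 1w}
  3. ALU→r3 ⇒ no(FU)  {0A/0Mu/2Ld/1B | 1r 1w}
  4. BR ⇒ no(RD_PORT)  {0A/0Mu/2Ld/1B | 1r 1w}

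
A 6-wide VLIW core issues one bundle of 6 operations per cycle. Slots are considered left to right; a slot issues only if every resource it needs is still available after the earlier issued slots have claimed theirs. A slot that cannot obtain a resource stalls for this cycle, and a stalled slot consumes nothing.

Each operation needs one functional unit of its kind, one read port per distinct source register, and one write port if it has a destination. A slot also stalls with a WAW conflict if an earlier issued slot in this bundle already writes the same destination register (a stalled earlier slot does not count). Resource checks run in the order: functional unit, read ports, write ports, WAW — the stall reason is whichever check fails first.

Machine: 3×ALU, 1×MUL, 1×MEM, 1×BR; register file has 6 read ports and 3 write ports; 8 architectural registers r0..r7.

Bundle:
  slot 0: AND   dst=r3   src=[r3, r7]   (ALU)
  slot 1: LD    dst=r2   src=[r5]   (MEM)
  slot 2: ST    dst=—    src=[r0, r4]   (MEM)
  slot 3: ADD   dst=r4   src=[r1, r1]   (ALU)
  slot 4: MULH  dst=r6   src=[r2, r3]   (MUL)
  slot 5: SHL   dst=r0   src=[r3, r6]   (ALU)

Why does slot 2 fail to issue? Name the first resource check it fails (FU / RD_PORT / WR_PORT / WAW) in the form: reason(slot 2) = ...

reason(slot 2) = FU

[0] ALU needs rd=2 wr=1: ok; after: ALU=2 MUL=1 MEM=1 BR=1, R=4, W=2
[1] MEM needs rd=1 wr=1: ok; after: ALU=2 MUL=1 MEM=0 BR=1, R=3, W=1
[2] MEM needs rd=2 wr=0: FU; after: ALU=2 MUL=1 MEM=0 BR=1, R=3, W=1
[3] ALU needs rd=1 wr=1: ok; after: ALU=1 MUL=1 MEM=0 BR=1, R=2, W=0
[4] MUL needs rd=2 wr=1: WR_PORT; after: ALU=1 MUL=1 MEM=0 BR=1, R=2, W=0
[5] ALU needs rd=2 wr=1: WR_PORT; after: ALU=1 MUL=1 MEM=0 BR=1, R=2, W=0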